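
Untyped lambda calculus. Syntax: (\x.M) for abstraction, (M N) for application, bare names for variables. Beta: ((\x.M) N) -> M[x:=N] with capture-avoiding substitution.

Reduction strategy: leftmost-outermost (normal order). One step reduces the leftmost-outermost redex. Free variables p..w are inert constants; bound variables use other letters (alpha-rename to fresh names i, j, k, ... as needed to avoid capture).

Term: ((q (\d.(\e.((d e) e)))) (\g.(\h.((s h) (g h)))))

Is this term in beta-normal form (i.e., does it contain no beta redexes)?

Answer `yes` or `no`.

Answer: yes

Derivation:
Term: ((q (\d.(\e.((d e) e)))) (\g.(\h.((s h) (g h)))))
No beta redexes found.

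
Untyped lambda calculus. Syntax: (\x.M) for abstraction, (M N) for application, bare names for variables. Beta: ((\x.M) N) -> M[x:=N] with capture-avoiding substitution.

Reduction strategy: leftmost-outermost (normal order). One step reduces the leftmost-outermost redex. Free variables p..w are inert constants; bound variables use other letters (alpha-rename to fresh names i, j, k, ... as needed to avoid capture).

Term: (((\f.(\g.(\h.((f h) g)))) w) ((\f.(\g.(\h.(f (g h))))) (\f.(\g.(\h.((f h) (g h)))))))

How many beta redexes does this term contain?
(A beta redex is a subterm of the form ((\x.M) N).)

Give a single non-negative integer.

Term: (((\f.(\g.(\h.((f h) g)))) w) ((\f.(\g.(\h.(f (g h))))) (\f.(\g.(\h.((f h) (g h)))))))
  Redex: ((\f.(\g.(\h.((f h) g)))) w)
  Redex: ((\f.(\g.(\h.(f (g h))))) (\f.(\g.(\h.((f h) (g h))))))
Total redexes: 2

Answer: 2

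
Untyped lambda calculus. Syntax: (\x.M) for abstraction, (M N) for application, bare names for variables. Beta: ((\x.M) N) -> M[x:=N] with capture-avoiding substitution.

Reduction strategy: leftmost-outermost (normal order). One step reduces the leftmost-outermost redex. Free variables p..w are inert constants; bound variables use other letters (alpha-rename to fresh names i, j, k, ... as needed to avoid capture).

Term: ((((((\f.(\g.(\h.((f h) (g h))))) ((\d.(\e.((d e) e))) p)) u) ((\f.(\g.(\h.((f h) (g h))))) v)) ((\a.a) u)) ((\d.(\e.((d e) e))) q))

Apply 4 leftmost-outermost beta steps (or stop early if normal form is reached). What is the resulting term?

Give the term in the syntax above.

Answer: (((((\e.((p e) e)) ((\f.(\g.(\h.((f h) (g h))))) v)) (u ((\f.(\g.(\h.((f h) (g h))))) v))) ((\a.a) u)) ((\d.(\e.((d e) e))) q))

Derivation:
Step 0: ((((((\f.(\g.(\h.((f h) (g h))))) ((\d.(\e.((d e) e))) p)) u) ((\f.(\g.(\h.((f h) (g h))))) v)) ((\a.a) u)) ((\d.(\e.((d e) e))) q))
Step 1: (((((\g.(\h.((((\d.(\e.((d e) e))) p) h) (g h)))) u) ((\f.(\g.(\h.((f h) (g h))))) v)) ((\a.a) u)) ((\d.(\e.((d e) e))) q))
Step 2: ((((\h.((((\d.(\e.((d e) e))) p) h) (u h))) ((\f.(\g.(\h.((f h) (g h))))) v)) ((\a.a) u)) ((\d.(\e.((d e) e))) q))
Step 3: ((((((\d.(\e.((d e) e))) p) ((\f.(\g.(\h.((f h) (g h))))) v)) (u ((\f.(\g.(\h.((f h) (g h))))) v))) ((\a.a) u)) ((\d.(\e.((d e) e))) q))
Step 4: (((((\e.((p e) e)) ((\f.(\g.(\h.((f h) (g h))))) v)) (u ((\f.(\g.(\h.((f h) (g h))))) v))) ((\a.a) u)) ((\d.(\e.((d e) e))) q))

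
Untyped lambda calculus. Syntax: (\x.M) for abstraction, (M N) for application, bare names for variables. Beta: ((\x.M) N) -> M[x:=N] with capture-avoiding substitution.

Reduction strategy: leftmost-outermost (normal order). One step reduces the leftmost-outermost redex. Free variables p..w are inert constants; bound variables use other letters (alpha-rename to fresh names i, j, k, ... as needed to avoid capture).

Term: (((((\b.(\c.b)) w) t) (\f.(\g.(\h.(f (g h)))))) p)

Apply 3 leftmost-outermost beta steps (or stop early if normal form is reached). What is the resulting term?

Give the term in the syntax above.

Answer: ((w (\f.(\g.(\h.(f (g h)))))) p)

Derivation:
Step 0: (((((\b.(\c.b)) w) t) (\f.(\g.(\h.(f (g h)))))) p)
Step 1: ((((\c.w) t) (\f.(\g.(\h.(f (g h)))))) p)
Step 2: ((w (\f.(\g.(\h.(f (g h)))))) p)
Step 3: (normal form reached)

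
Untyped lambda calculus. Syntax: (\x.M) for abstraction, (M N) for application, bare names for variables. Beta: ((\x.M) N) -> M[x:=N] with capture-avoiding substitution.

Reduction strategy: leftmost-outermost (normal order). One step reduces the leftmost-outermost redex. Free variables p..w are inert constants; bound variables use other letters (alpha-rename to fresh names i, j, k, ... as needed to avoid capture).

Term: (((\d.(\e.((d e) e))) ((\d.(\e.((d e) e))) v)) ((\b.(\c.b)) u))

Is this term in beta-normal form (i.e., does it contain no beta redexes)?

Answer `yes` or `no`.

Term: (((\d.(\e.((d e) e))) ((\d.(\e.((d e) e))) v)) ((\b.(\c.b)) u))
Found 3 beta redex(es).

Answer: no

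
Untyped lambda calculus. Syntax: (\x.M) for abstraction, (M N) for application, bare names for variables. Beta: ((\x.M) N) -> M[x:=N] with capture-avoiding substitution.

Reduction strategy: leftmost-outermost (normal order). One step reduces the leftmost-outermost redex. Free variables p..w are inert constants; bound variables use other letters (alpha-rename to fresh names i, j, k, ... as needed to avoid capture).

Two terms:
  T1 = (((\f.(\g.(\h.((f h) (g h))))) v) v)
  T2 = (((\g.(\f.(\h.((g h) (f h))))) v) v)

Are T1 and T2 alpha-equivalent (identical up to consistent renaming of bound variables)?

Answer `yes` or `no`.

Term 1: (((\f.(\g.(\h.((f h) (g h))))) v) v)
Term 2: (((\g.(\f.(\h.((g h) (f h))))) v) v)
Alpha-equivalence: compare structure up to binder renaming.
Result: True

Answer: yes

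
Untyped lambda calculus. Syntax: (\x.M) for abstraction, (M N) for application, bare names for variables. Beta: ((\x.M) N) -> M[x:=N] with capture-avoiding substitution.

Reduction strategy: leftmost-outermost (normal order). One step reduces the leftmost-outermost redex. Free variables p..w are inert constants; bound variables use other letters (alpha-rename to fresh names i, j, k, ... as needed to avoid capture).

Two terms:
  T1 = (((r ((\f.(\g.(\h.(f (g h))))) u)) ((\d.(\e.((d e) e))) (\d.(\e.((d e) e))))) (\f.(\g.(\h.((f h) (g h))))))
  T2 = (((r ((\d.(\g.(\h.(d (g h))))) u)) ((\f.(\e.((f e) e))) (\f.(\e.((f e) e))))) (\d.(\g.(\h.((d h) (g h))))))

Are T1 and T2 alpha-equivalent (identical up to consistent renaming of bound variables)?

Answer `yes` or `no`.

Term 1: (((r ((\f.(\g.(\h.(f (g h))))) u)) ((\d.(\e.((d e) e))) (\d.(\e.((d e) e))))) (\f.(\g.(\h.((f h) (g h))))))
Term 2: (((r ((\d.(\g.(\h.(d (g h))))) u)) ((\f.(\e.((f e) e))) (\f.(\e.((f e) e))))) (\d.(\g.(\h.((d h) (g h))))))
Alpha-equivalence: compare structure up to binder renaming.
Result: True

Answer: yes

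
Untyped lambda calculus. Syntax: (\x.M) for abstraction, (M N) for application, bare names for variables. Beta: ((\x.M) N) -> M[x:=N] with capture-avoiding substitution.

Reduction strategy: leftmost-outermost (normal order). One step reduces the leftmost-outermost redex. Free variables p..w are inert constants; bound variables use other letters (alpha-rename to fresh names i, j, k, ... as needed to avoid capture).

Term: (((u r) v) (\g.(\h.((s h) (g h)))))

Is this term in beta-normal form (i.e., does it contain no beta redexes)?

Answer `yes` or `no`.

Term: (((u r) v) (\g.(\h.((s h) (g h)))))
No beta redexes found.

Answer: yes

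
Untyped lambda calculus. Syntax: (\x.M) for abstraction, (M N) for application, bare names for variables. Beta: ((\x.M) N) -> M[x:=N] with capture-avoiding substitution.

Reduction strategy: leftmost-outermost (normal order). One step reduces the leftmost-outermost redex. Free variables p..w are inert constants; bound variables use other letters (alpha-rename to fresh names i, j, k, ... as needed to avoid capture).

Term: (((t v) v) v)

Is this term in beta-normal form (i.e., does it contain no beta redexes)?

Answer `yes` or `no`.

Term: (((t v) v) v)
No beta redexes found.

Answer: yes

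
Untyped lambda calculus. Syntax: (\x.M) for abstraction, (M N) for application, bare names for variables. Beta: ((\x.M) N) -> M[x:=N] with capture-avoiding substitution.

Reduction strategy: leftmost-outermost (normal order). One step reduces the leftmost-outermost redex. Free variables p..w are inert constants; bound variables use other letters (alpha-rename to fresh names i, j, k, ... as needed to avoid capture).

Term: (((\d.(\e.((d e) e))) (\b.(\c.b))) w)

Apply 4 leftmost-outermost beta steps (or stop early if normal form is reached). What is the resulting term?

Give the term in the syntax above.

Step 0: (((\d.(\e.((d e) e))) (\b.(\c.b))) w)
Step 1: ((\e.(((\b.(\c.b)) e) e)) w)
Step 2: (((\b.(\c.b)) w) w)
Step 3: ((\c.w) w)
Step 4: w

Answer: w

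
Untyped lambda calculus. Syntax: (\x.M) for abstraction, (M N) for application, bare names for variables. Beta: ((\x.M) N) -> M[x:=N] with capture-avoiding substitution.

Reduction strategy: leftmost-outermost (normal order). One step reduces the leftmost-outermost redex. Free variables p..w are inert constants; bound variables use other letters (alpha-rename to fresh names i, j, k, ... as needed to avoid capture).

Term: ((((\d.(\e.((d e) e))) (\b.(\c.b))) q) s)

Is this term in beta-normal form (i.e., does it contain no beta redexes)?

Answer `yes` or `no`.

Answer: no

Derivation:
Term: ((((\d.(\e.((d e) e))) (\b.(\c.b))) q) s)
Found 1 beta redex(es).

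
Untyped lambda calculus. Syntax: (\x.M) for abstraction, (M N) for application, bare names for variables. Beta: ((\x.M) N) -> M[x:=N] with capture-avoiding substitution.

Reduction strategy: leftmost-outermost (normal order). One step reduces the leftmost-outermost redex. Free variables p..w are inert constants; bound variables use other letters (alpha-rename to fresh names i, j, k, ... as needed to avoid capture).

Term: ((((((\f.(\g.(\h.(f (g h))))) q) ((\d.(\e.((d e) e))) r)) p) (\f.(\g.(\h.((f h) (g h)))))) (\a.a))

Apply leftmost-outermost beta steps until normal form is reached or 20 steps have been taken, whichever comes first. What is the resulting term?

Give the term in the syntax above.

Answer: (((q ((r p) p)) (\f.(\g.(\h.((f h) (g h)))))) (\a.a))

Derivation:
Step 0: ((((((\f.(\g.(\h.(f (g h))))) q) ((\d.(\e.((d e) e))) r)) p) (\f.(\g.(\h.((f h) (g h)))))) (\a.a))
Step 1: (((((\g.(\h.(q (g h)))) ((\d.(\e.((d e) e))) r)) p) (\f.(\g.(\h.((f h) (g h)))))) (\a.a))
Step 2: ((((\h.(q (((\d.(\e.((d e) e))) r) h))) p) (\f.(\g.(\h.((f h) (g h)))))) (\a.a))
Step 3: (((q (((\d.(\e.((d e) e))) r) p)) (\f.(\g.(\h.((f h) (g h)))))) (\a.a))
Step 4: (((q ((\e.((r e) e)) p)) (\f.(\g.(\h.((f h) (g h)))))) (\a.a))
Step 5: (((q ((r p) p)) (\f.(\g.(\h.((f h) (g h)))))) (\a.a))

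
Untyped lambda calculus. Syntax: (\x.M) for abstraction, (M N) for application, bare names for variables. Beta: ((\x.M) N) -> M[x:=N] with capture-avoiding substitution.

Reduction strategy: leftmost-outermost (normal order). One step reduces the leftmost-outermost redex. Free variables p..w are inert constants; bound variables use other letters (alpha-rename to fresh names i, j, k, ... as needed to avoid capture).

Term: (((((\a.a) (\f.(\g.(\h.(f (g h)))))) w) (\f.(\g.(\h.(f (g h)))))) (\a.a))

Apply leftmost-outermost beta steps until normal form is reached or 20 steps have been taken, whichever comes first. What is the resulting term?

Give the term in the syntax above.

Answer: (w (\g.(\h.(g h))))

Derivation:
Step 0: (((((\a.a) (\f.(\g.(\h.(f (g h)))))) w) (\f.(\g.(\h.(f (g h)))))) (\a.a))
Step 1: ((((\f.(\g.(\h.(f (g h))))) w) (\f.(\g.(\h.(f (g h)))))) (\a.a))
Step 2: (((\g.(\h.(w (g h)))) (\f.(\g.(\h.(f (g h)))))) (\a.a))
Step 3: ((\h.(w ((\f.(\g.(\h.(f (g h))))) h))) (\a.a))
Step 4: (w ((\f.(\g.(\h.(f (g h))))) (\a.a)))
Step 5: (w (\g.(\h.((\a.a) (g h)))))
Step 6: (w (\g.(\h.(g h))))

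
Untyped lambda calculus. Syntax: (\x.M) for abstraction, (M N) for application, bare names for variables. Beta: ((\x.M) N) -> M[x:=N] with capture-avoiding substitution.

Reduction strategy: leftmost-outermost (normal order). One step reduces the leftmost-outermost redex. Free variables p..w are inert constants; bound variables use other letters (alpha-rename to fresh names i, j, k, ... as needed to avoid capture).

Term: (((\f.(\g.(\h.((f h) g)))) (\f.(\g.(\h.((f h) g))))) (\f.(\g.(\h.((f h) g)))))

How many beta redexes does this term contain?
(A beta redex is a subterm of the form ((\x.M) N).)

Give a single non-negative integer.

Answer: 1

Derivation:
Term: (((\f.(\g.(\h.((f h) g)))) (\f.(\g.(\h.((f h) g))))) (\f.(\g.(\h.((f h) g)))))
  Redex: ((\f.(\g.(\h.((f h) g)))) (\f.(\g.(\h.((f h) g)))))
Total redexes: 1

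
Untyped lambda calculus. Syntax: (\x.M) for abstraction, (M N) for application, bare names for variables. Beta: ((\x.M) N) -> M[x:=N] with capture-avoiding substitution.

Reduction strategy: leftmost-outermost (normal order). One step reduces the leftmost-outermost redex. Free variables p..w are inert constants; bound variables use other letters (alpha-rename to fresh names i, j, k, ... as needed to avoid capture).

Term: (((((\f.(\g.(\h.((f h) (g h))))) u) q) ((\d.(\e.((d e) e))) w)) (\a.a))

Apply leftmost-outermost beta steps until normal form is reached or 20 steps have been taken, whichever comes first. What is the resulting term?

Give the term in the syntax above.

Step 0: (((((\f.(\g.(\h.((f h) (g h))))) u) q) ((\d.(\e.((d e) e))) w)) (\a.a))
Step 1: ((((\g.(\h.((u h) (g h)))) q) ((\d.(\e.((d e) e))) w)) (\a.a))
Step 2: (((\h.((u h) (q h))) ((\d.(\e.((d e) e))) w)) (\a.a))
Step 3: (((u ((\d.(\e.((d e) e))) w)) (q ((\d.(\e.((d e) e))) w))) (\a.a))
Step 4: (((u (\e.((w e) e))) (q ((\d.(\e.((d e) e))) w))) (\a.a))
Step 5: (((u (\e.((w e) e))) (q (\e.((w e) e)))) (\a.a))

Answer: (((u (\e.((w e) e))) (q (\e.((w e) e)))) (\a.a))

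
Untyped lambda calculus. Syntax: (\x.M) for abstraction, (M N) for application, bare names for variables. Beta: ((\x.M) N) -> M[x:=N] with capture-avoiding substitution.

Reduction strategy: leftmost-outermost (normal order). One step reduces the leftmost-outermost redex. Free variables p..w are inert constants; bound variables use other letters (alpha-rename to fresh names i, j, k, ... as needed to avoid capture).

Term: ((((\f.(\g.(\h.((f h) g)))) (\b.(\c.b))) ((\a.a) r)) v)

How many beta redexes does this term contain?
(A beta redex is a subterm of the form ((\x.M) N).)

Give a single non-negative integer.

Term: ((((\f.(\g.(\h.((f h) g)))) (\b.(\c.b))) ((\a.a) r)) v)
  Redex: ((\f.(\g.(\h.((f h) g)))) (\b.(\c.b)))
  Redex: ((\a.a) r)
Total redexes: 2

Answer: 2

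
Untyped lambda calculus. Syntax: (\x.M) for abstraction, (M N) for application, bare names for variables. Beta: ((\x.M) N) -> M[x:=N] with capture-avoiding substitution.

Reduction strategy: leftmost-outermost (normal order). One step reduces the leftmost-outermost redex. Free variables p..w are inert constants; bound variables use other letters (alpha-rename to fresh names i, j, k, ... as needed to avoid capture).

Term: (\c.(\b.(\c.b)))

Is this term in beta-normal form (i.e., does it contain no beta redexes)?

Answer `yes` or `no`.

Answer: yes

Derivation:
Term: (\c.(\b.(\c.b)))
No beta redexes found.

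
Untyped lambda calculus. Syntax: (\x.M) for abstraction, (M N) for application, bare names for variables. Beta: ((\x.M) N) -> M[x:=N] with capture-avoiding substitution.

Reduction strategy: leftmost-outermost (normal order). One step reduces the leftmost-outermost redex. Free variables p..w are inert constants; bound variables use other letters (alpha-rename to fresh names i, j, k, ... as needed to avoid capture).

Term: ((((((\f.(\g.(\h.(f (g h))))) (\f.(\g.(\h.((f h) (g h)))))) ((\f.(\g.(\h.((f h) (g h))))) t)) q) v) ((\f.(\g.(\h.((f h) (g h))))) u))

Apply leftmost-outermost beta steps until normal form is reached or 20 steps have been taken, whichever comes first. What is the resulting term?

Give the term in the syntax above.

Step 0: ((((((\f.(\g.(\h.(f (g h))))) (\f.(\g.(\h.((f h) (g h)))))) ((\f.(\g.(\h.((f h) (g h))))) t)) q) v) ((\f.(\g.(\h.((f h) (g h))))) u))
Step 1: (((((\g.(\h.((\f.(\g.(\h.((f h) (g h))))) (g h)))) ((\f.(\g.(\h.((f h) (g h))))) t)) q) v) ((\f.(\g.(\h.((f h) (g h))))) u))
Step 2: ((((\h.((\f.(\g.(\h.((f h) (g h))))) (((\f.(\g.(\h.((f h) (g h))))) t) h))) q) v) ((\f.(\g.(\h.((f h) (g h))))) u))
Step 3: ((((\f.(\g.(\h.((f h) (g h))))) (((\f.(\g.(\h.((f h) (g h))))) t) q)) v) ((\f.(\g.(\h.((f h) (g h))))) u))
Step 4: (((\g.(\h.(((((\f.(\g.(\h.((f h) (g h))))) t) q) h) (g h)))) v) ((\f.(\g.(\h.((f h) (g h))))) u))
Step 5: ((\h.(((((\f.(\g.(\h.((f h) (g h))))) t) q) h) (v h))) ((\f.(\g.(\h.((f h) (g h))))) u))
Step 6: (((((\f.(\g.(\h.((f h) (g h))))) t) q) ((\f.(\g.(\h.((f h) (g h))))) u)) (v ((\f.(\g.(\h.((f h) (g h))))) u)))
Step 7: ((((\g.(\h.((t h) (g h)))) q) ((\f.(\g.(\h.((f h) (g h))))) u)) (v ((\f.(\g.(\h.((f h) (g h))))) u)))
Step 8: (((\h.((t h) (q h))) ((\f.(\g.(\h.((f h) (g h))))) u)) (v ((\f.(\g.(\h.((f h) (g h))))) u)))
Step 9: (((t ((\f.(\g.(\h.((f h) (g h))))) u)) (q ((\f.(\g.(\h.((f h) (g h))))) u))) (v ((\f.(\g.(\h.((f h) (g h))))) u)))
Step 10: (((t (\g.(\h.((u h) (g h))))) (q ((\f.(\g.(\h.((f h) (g h))))) u))) (v ((\f.(\g.(\h.((f h) (g h))))) u)))
Step 11: (((t (\g.(\h.((u h) (g h))))) (q (\g.(\h.((u h) (g h)))))) (v ((\f.(\g.(\h.((f h) (g h))))) u)))
Step 12: (((t (\g.(\h.((u h) (g h))))) (q (\g.(\h.((u h) (g h)))))) (v (\g.(\h.((u h) (g h))))))

Answer: (((t (\g.(\h.((u h) (g h))))) (q (\g.(\h.((u h) (g h)))))) (v (\g.(\h.((u h) (g h))))))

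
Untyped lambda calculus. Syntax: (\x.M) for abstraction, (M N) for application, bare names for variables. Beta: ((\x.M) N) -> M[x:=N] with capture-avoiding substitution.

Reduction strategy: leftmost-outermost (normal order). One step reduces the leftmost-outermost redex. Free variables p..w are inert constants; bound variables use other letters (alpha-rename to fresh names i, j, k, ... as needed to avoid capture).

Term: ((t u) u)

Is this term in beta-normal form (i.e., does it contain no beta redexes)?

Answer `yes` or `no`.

Answer: yes

Derivation:
Term: ((t u) u)
No beta redexes found.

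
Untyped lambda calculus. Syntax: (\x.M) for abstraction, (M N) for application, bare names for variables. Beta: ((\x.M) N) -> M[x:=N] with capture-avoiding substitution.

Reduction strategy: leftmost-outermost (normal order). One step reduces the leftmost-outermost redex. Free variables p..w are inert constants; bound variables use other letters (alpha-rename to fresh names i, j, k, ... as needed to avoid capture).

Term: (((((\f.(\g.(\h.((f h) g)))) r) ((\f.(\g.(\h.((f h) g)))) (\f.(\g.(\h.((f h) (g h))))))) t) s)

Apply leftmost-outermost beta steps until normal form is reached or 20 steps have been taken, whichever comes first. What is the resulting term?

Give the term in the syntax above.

Step 0: (((((\f.(\g.(\h.((f h) g)))) r) ((\f.(\g.(\h.((f h) g)))) (\f.(\g.(\h.((f h) (g h))))))) t) s)
Step 1: ((((\g.(\h.((r h) g))) ((\f.(\g.(\h.((f h) g)))) (\f.(\g.(\h.((f h) (g h))))))) t) s)
Step 2: (((\h.((r h) ((\f.(\g.(\h.((f h) g)))) (\f.(\g.(\h.((f h) (g h)))))))) t) s)
Step 3: (((r t) ((\f.(\g.(\h.((f h) g)))) (\f.(\g.(\h.((f h) (g h))))))) s)
Step 4: (((r t) (\g.(\h.(((\f.(\g.(\h.((f h) (g h))))) h) g)))) s)
Step 5: (((r t) (\g.(\h.((\g.(\i.((h i) (g i)))) g)))) s)
Step 6: (((r t) (\g.(\h.(\i.((h i) (g i)))))) s)

Answer: (((r t) (\g.(\h.(\i.((h i) (g i)))))) s)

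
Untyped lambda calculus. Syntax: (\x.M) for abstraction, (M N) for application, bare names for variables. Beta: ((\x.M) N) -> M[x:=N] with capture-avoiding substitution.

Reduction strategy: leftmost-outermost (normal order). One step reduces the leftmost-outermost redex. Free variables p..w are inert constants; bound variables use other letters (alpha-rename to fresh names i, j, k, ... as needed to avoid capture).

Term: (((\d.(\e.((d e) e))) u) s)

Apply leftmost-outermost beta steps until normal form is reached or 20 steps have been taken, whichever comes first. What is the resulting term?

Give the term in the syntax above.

Step 0: (((\d.(\e.((d e) e))) u) s)
Step 1: ((\e.((u e) e)) s)
Step 2: ((u s) s)

Answer: ((u s) s)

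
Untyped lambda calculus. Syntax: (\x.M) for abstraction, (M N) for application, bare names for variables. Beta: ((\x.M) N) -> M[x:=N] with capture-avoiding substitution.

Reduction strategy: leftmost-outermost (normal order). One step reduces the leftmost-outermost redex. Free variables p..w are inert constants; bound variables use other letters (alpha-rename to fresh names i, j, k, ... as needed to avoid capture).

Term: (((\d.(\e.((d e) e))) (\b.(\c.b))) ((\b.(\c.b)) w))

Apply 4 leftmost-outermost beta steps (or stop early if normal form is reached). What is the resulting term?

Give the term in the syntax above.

Answer: ((\b.(\c.b)) w)

Derivation:
Step 0: (((\d.(\e.((d e) e))) (\b.(\c.b))) ((\b.(\c.b)) w))
Step 1: ((\e.(((\b.(\c.b)) e) e)) ((\b.(\c.b)) w))
Step 2: (((\b.(\c.b)) ((\b.(\c.b)) w)) ((\b.(\c.b)) w))
Step 3: ((\c.((\b.(\c.b)) w)) ((\b.(\c.b)) w))
Step 4: ((\b.(\c.b)) w)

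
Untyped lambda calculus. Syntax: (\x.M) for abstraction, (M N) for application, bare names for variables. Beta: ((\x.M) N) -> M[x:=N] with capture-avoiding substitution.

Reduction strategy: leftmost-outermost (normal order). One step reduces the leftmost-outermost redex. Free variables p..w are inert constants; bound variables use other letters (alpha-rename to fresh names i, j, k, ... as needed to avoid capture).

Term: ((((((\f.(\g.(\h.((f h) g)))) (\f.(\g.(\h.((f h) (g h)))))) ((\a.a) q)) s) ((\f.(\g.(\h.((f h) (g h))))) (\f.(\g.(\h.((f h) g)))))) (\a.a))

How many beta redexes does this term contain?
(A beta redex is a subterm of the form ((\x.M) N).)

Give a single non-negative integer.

Answer: 3

Derivation:
Term: ((((((\f.(\g.(\h.((f h) g)))) (\f.(\g.(\h.((f h) (g h)))))) ((\a.a) q)) s) ((\f.(\g.(\h.((f h) (g h))))) (\f.(\g.(\h.((f h) g)))))) (\a.a))
  Redex: ((\f.(\g.(\h.((f h) g)))) (\f.(\g.(\h.((f h) (g h))))))
  Redex: ((\a.a) q)
  Redex: ((\f.(\g.(\h.((f h) (g h))))) (\f.(\g.(\h.((f h) g)))))
Total redexes: 3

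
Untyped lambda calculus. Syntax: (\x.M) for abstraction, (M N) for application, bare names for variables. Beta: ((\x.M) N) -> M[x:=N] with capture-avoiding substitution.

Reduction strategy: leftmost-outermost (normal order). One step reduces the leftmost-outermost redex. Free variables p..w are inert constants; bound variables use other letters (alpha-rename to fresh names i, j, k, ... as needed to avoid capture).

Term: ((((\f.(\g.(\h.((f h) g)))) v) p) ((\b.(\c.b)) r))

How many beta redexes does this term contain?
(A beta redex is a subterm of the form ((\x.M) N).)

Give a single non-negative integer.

Answer: 2

Derivation:
Term: ((((\f.(\g.(\h.((f h) g)))) v) p) ((\b.(\c.b)) r))
  Redex: ((\f.(\g.(\h.((f h) g)))) v)
  Redex: ((\b.(\c.b)) r)
Total redexes: 2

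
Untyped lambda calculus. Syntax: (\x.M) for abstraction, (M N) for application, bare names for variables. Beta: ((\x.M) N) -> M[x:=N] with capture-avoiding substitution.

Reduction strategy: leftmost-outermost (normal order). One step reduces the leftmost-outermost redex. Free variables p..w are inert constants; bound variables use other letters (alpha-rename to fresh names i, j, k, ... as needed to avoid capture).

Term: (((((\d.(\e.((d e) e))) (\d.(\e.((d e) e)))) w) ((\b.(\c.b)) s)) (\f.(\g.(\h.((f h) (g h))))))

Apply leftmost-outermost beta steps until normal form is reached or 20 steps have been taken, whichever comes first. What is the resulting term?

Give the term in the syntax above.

Step 0: (((((\d.(\e.((d e) e))) (\d.(\e.((d e) e)))) w) ((\b.(\c.b)) s)) (\f.(\g.(\h.((f h) (g h))))))
Step 1: ((((\e.(((\d.(\e.((d e) e))) e) e)) w) ((\b.(\c.b)) s)) (\f.(\g.(\h.((f h) (g h))))))
Step 2: (((((\d.(\e.((d e) e))) w) w) ((\b.(\c.b)) s)) (\f.(\g.(\h.((f h) (g h))))))
Step 3: ((((\e.((w e) e)) w) ((\b.(\c.b)) s)) (\f.(\g.(\h.((f h) (g h))))))
Step 4: ((((w w) w) ((\b.(\c.b)) s)) (\f.(\g.(\h.((f h) (g h))))))
Step 5: ((((w w) w) (\c.s)) (\f.(\g.(\h.((f h) (g h))))))

Answer: ((((w w) w) (\c.s)) (\f.(\g.(\h.((f h) (g h))))))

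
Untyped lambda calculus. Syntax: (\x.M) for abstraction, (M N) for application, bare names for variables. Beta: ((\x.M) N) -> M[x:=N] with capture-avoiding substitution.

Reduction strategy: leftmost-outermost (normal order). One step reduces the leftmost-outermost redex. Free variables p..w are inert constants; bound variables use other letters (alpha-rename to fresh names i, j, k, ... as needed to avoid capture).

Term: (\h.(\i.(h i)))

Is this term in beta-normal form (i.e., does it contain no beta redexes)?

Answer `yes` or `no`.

Term: (\h.(\i.(h i)))
No beta redexes found.

Answer: yes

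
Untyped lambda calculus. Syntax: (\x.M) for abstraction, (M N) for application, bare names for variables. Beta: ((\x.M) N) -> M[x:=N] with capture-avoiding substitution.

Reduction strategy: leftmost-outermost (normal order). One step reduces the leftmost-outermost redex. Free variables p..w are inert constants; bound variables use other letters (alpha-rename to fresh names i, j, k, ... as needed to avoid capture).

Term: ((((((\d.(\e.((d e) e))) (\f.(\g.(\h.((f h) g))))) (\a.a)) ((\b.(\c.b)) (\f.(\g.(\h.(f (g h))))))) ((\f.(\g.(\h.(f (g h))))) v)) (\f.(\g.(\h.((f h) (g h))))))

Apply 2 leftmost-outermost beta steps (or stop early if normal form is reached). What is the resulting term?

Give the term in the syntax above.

Answer: ((((((\f.(\g.(\h.((f h) g)))) (\a.a)) (\a.a)) ((\b.(\c.b)) (\f.(\g.(\h.(f (g h))))))) ((\f.(\g.(\h.(f (g h))))) v)) (\f.(\g.(\h.((f h) (g h))))))

Derivation:
Step 0: ((((((\d.(\e.((d e) e))) (\f.(\g.(\h.((f h) g))))) (\a.a)) ((\b.(\c.b)) (\f.(\g.(\h.(f (g h))))))) ((\f.(\g.(\h.(f (g h))))) v)) (\f.(\g.(\h.((f h) (g h))))))
Step 1: (((((\e.(((\f.(\g.(\h.((f h) g)))) e) e)) (\a.a)) ((\b.(\c.b)) (\f.(\g.(\h.(f (g h))))))) ((\f.(\g.(\h.(f (g h))))) v)) (\f.(\g.(\h.((f h) (g h))))))
Step 2: ((((((\f.(\g.(\h.((f h) g)))) (\a.a)) (\a.a)) ((\b.(\c.b)) (\f.(\g.(\h.(f (g h))))))) ((\f.(\g.(\h.(f (g h))))) v)) (\f.(\g.(\h.((f h) (g h))))))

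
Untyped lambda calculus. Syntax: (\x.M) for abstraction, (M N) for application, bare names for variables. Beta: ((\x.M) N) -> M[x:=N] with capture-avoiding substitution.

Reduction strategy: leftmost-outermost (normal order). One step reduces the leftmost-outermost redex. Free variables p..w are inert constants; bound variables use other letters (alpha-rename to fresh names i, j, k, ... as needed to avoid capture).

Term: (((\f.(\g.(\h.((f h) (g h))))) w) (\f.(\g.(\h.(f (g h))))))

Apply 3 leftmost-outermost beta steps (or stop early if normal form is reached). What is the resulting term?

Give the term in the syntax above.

Step 0: (((\f.(\g.(\h.((f h) (g h))))) w) (\f.(\g.(\h.(f (g h))))))
Step 1: ((\g.(\h.((w h) (g h)))) (\f.(\g.(\h.(f (g h))))))
Step 2: (\h.((w h) ((\f.(\g.(\h.(f (g h))))) h)))
Step 3: (\h.((w h) (\g.(\i.(h (g i))))))

Answer: (\h.((w h) (\g.(\i.(h (g i))))))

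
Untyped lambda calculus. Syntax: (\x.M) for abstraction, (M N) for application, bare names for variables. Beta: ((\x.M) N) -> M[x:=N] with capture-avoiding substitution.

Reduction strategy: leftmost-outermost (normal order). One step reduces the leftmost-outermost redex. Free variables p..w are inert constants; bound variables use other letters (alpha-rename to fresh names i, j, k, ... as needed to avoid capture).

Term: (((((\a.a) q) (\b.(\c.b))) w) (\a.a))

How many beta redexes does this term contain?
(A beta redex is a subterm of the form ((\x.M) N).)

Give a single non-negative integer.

Term: (((((\a.a) q) (\b.(\c.b))) w) (\a.a))
  Redex: ((\a.a) q)
Total redexes: 1

Answer: 1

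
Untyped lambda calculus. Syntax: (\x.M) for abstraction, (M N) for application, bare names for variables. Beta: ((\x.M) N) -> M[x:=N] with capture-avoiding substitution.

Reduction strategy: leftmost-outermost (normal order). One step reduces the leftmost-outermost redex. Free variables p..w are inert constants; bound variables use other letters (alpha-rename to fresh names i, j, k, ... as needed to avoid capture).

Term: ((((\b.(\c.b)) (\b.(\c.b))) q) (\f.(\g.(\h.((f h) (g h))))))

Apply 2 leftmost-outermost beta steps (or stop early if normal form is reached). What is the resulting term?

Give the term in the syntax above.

Step 0: ((((\b.(\c.b)) (\b.(\c.b))) q) (\f.(\g.(\h.((f h) (g h))))))
Step 1: (((\c.(\b.(\c.b))) q) (\f.(\g.(\h.((f h) (g h))))))
Step 2: ((\b.(\c.b)) (\f.(\g.(\h.((f h) (g h))))))

Answer: ((\b.(\c.b)) (\f.(\g.(\h.((f h) (g h))))))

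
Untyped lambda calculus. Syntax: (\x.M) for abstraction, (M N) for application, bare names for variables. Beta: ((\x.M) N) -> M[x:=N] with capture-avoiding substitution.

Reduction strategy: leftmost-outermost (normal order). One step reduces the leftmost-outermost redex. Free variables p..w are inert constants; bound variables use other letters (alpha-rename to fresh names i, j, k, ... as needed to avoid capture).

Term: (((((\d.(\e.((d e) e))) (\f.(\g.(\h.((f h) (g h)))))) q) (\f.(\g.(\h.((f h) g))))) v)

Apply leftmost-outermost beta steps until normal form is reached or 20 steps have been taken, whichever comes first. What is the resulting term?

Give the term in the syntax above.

Answer: (((q (\f.(\g.(\h.((f h) g))))) (q (\f.(\g.(\h.((f h) g)))))) v)

Derivation:
Step 0: (((((\d.(\e.((d e) e))) (\f.(\g.(\h.((f h) (g h)))))) q) (\f.(\g.(\h.((f h) g))))) v)
Step 1: ((((\e.(((\f.(\g.(\h.((f h) (g h))))) e) e)) q) (\f.(\g.(\h.((f h) g))))) v)
Step 2: (((((\f.(\g.(\h.((f h) (g h))))) q) q) (\f.(\g.(\h.((f h) g))))) v)
Step 3: ((((\g.(\h.((q h) (g h)))) q) (\f.(\g.(\h.((f h) g))))) v)
Step 4: (((\h.((q h) (q h))) (\f.(\g.(\h.((f h) g))))) v)
Step 5: (((q (\f.(\g.(\h.((f h) g))))) (q (\f.(\g.(\h.((f h) g)))))) v)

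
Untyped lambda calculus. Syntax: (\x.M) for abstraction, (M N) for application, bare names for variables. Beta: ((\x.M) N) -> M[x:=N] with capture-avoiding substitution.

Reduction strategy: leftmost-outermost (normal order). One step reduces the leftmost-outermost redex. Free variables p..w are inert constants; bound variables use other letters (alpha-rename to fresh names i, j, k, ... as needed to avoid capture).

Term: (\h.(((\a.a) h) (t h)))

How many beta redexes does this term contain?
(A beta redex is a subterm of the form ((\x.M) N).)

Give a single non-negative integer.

Term: (\h.(((\a.a) h) (t h)))
  Redex: ((\a.a) h)
Total redexes: 1

Answer: 1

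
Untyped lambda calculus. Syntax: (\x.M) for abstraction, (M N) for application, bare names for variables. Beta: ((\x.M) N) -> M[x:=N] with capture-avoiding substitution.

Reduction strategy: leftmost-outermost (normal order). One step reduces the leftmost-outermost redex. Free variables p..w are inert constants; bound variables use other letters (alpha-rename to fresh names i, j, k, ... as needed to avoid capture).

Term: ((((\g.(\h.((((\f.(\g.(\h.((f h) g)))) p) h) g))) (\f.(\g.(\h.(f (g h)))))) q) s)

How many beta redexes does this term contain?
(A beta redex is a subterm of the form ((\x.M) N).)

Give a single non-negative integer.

Term: ((((\g.(\h.((((\f.(\g.(\h.((f h) g)))) p) h) g))) (\f.(\g.(\h.(f (g h)))))) q) s)
  Redex: ((\g.(\h.((((\f.(\g.(\h.((f h) g)))) p) h) g))) (\f.(\g.(\h.(f (g h))))))
  Redex: ((\f.(\g.(\h.((f h) g)))) p)
Total redexes: 2

Answer: 2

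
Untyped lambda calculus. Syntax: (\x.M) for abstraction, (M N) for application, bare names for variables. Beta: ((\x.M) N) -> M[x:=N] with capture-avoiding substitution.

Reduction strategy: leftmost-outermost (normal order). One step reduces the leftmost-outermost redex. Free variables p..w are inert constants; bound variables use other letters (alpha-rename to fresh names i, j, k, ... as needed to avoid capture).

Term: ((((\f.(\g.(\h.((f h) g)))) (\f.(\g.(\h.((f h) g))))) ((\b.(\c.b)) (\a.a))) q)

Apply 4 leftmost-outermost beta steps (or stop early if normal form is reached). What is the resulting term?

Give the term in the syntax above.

Answer: ((\g.(\h.((q h) g))) ((\b.(\c.b)) (\a.a)))

Derivation:
Step 0: ((((\f.(\g.(\h.((f h) g)))) (\f.(\g.(\h.((f h) g))))) ((\b.(\c.b)) (\a.a))) q)
Step 1: (((\g.(\h.(((\f.(\g.(\h.((f h) g)))) h) g))) ((\b.(\c.b)) (\a.a))) q)
Step 2: ((\h.(((\f.(\g.(\h.((f h) g)))) h) ((\b.(\c.b)) (\a.a)))) q)
Step 3: (((\f.(\g.(\h.((f h) g)))) q) ((\b.(\c.b)) (\a.a)))
Step 4: ((\g.(\h.((q h) g))) ((\b.(\c.b)) (\a.a)))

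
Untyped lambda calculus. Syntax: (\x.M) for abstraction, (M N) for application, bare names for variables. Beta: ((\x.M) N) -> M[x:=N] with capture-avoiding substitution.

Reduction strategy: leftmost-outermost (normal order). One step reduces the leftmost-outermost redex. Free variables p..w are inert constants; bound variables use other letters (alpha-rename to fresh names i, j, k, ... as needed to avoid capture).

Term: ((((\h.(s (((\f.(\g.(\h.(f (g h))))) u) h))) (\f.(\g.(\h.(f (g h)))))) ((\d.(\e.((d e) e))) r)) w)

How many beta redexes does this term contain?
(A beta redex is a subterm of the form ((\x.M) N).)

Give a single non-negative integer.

Term: ((((\h.(s (((\f.(\g.(\h.(f (g h))))) u) h))) (\f.(\g.(\h.(f (g h)))))) ((\d.(\e.((d e) e))) r)) w)
  Redex: ((\h.(s (((\f.(\g.(\h.(f (g h))))) u) h))) (\f.(\g.(\h.(f (g h))))))
  Redex: ((\f.(\g.(\h.(f (g h))))) u)
  Redex: ((\d.(\e.((d e) e))) r)
Total redexes: 3

Answer: 3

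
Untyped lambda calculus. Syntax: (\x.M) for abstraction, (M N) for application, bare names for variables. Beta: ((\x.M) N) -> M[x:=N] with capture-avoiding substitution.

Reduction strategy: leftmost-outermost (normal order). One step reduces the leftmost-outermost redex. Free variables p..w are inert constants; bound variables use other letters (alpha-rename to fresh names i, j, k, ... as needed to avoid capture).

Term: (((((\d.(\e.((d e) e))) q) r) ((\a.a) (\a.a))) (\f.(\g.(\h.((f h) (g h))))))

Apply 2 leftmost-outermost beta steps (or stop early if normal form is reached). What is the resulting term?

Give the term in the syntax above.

Answer: ((((q r) r) ((\a.a) (\a.a))) (\f.(\g.(\h.((f h) (g h))))))

Derivation:
Step 0: (((((\d.(\e.((d e) e))) q) r) ((\a.a) (\a.a))) (\f.(\g.(\h.((f h) (g h))))))
Step 1: ((((\e.((q e) e)) r) ((\a.a) (\a.a))) (\f.(\g.(\h.((f h) (g h))))))
Step 2: ((((q r) r) ((\a.a) (\a.a))) (\f.(\g.(\h.((f h) (g h))))))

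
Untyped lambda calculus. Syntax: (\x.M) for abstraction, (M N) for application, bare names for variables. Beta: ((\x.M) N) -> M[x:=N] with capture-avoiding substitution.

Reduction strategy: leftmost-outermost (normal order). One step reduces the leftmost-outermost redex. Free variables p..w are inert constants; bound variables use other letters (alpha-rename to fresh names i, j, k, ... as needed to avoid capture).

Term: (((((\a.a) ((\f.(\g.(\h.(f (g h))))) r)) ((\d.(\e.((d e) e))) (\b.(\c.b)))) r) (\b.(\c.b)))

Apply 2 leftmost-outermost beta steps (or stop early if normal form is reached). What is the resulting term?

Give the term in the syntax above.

Step 0: (((((\a.a) ((\f.(\g.(\h.(f (g h))))) r)) ((\d.(\e.((d e) e))) (\b.(\c.b)))) r) (\b.(\c.b)))
Step 1: (((((\f.(\g.(\h.(f (g h))))) r) ((\d.(\e.((d e) e))) (\b.(\c.b)))) r) (\b.(\c.b)))
Step 2: ((((\g.(\h.(r (g h)))) ((\d.(\e.((d e) e))) (\b.(\c.b)))) r) (\b.(\c.b)))

Answer: ((((\g.(\h.(r (g h)))) ((\d.(\e.((d e) e))) (\b.(\c.b)))) r) (\b.(\c.b)))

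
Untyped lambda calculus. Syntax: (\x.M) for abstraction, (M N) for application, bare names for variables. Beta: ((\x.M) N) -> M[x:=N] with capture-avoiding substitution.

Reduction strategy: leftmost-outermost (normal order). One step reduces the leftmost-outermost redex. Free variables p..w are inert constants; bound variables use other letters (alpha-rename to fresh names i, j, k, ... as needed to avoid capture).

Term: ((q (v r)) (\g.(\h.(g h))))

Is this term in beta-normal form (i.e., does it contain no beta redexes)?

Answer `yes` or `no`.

Term: ((q (v r)) (\g.(\h.(g h))))
No beta redexes found.

Answer: yes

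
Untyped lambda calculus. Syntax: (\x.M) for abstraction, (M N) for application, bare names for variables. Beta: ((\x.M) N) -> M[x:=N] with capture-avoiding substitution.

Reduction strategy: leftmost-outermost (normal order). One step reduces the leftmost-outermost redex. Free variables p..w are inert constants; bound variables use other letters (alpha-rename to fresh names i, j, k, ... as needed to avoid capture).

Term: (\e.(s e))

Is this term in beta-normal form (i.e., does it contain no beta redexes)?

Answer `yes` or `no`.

Answer: yes

Derivation:
Term: (\e.(s e))
No beta redexes found.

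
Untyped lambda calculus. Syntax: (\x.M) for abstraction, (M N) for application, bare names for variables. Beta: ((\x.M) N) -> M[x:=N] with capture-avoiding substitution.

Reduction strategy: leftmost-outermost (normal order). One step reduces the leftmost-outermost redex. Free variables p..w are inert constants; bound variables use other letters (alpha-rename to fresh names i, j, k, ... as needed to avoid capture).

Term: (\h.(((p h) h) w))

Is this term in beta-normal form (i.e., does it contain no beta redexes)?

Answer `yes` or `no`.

Term: (\h.(((p h) h) w))
No beta redexes found.

Answer: yes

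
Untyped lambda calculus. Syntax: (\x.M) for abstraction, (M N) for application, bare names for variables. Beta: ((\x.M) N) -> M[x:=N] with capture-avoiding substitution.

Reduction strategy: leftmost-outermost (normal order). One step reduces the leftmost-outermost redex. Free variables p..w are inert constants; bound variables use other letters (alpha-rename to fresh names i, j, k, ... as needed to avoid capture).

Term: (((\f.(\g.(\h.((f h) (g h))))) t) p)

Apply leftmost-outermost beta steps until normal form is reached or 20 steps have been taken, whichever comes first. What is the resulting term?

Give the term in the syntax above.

Step 0: (((\f.(\g.(\h.((f h) (g h))))) t) p)
Step 1: ((\g.(\h.((t h) (g h)))) p)
Step 2: (\h.((t h) (p h)))

Answer: (\h.((t h) (p h)))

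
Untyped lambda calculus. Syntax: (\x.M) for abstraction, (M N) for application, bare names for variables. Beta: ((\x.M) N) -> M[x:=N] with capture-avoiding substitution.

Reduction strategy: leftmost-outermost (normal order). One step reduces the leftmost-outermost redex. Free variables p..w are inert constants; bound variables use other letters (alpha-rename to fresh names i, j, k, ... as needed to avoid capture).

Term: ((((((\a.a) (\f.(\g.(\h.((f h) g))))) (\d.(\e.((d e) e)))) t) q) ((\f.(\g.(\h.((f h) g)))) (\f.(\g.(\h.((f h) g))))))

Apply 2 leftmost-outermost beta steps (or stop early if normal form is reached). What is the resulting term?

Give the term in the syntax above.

Answer: ((((\g.(\h.(((\d.(\e.((d e) e))) h) g))) t) q) ((\f.(\g.(\h.((f h) g)))) (\f.(\g.(\h.((f h) g))))))

Derivation:
Step 0: ((((((\a.a) (\f.(\g.(\h.((f h) g))))) (\d.(\e.((d e) e)))) t) q) ((\f.(\g.(\h.((f h) g)))) (\f.(\g.(\h.((f h) g))))))
Step 1: (((((\f.(\g.(\h.((f h) g)))) (\d.(\e.((d e) e)))) t) q) ((\f.(\g.(\h.((f h) g)))) (\f.(\g.(\h.((f h) g))))))
Step 2: ((((\g.(\h.(((\d.(\e.((d e) e))) h) g))) t) q) ((\f.(\g.(\h.((f h) g)))) (\f.(\g.(\h.((f h) g))))))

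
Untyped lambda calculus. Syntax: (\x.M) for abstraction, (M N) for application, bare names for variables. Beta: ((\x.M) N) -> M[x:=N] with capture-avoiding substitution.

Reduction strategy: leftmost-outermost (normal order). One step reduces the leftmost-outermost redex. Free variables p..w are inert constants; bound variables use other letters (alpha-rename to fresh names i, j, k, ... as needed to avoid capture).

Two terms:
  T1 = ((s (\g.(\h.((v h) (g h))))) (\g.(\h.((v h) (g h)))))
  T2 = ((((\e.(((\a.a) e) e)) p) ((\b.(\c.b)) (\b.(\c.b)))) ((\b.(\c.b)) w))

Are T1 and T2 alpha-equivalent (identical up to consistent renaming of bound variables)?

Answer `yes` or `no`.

Term 1: ((s (\g.(\h.((v h) (g h))))) (\g.(\h.((v h) (g h)))))
Term 2: ((((\e.(((\a.a) e) e)) p) ((\b.(\c.b)) (\b.(\c.b)))) ((\b.(\c.b)) w))
Alpha-equivalence: compare structure up to binder renaming.
Result: False

Answer: no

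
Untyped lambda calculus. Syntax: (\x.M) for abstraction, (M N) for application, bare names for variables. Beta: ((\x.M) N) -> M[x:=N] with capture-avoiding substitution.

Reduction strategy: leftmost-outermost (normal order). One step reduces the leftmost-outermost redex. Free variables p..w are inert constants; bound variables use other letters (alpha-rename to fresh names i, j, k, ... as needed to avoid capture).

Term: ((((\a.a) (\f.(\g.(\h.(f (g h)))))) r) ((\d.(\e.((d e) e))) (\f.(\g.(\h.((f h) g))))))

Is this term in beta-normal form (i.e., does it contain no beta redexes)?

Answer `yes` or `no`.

Term: ((((\a.a) (\f.(\g.(\h.(f (g h)))))) r) ((\d.(\e.((d e) e))) (\f.(\g.(\h.((f h) g))))))
Found 2 beta redex(es).

Answer: no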